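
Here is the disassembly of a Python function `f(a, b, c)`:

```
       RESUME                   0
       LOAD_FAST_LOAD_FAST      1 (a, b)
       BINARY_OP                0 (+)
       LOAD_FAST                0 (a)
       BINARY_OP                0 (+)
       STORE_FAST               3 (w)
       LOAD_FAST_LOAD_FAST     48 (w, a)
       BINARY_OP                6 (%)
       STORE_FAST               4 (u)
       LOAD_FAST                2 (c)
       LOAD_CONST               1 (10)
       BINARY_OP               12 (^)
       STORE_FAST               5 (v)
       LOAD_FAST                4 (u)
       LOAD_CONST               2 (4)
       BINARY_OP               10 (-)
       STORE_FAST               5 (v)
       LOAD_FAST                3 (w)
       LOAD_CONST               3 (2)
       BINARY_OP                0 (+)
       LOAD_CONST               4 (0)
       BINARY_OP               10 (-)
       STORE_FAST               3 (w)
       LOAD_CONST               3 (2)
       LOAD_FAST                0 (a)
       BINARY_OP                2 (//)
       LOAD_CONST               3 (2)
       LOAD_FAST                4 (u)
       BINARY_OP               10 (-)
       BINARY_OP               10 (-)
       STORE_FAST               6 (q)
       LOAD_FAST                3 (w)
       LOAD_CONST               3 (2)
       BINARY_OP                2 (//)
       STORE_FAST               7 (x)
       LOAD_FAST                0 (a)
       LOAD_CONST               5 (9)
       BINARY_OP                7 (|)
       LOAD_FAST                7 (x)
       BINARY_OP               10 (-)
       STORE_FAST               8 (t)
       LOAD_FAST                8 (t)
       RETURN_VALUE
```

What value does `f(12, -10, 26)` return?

5

LOAD_FAST_LOAD_FAST a,b → push 12,-10. Stack: [12, -10]
BINARY_OP + → 12 + -10 = 2. Stack: [2]
LOAD_FAST a → push 12. Stack: [2, 12]
BINARY_OP + → 2 + 12 = 14. Stack: [14]
STORE_FAST w → w=14. Stack: []
LOAD_FAST_LOAD_FAST w,a → push 14,12. Stack: [14, 12]
BINARY_OP % → 14 % 12 = 2. Stack: [2]
STORE_FAST u → u=2. Stack: []
LOAD_FAST c → push 26. Stack: [26]
LOAD_CONST → push 10. Stack: [26, 10]
BINARY_OP ^ → 26 ^ 10 = 16. Stack: [16]
STORE_FAST v → v=16. Stack: []
LOAD_FAST u → push 2. Stack: [2]
LOAD_CONST → push 4. Stack: [2, 4]
BINARY_OP - → 2 - 4 = -2. Stack: [-2]
STORE_FAST v → v=-2. Stack: []
LOAD_FAST w → push 14. Stack: [14]
LOAD_CONST → push 2. Stack: [14, 2]
BINARY_OP + → 14 + 2 = 16. Stack: [16]
LOAD_CONST → push 0. Stack: [16, 0]
BINARY_OP - → 16 - 0 = 16. Stack: [16]
STORE_FAST w → w=16. Stack: []
LOAD_CONST → push 2. Stack: [2]
LOAD_FAST a → push 12. Stack: [2, 12]
BINARY_OP // → 2 // 12 = 0. Stack: [0]
LOAD_CONST → push 2. Stack: [0, 2]
LOAD_FAST u → push 2. Stack: [0, 2, 2]
BINARY_OP - → 2 - 2 = 0. Stack: [0, 0]
BINARY_OP - → 0 - 0 = 0. Stack: [0]
STORE_FAST q → q=0. Stack: []
LOAD_FAST w → push 16. Stack: [16]
LOAD_CONST → push 2. Stack: [16, 2]
BINARY_OP // → 16 // 2 = 8. Stack: [8]
STORE_FAST x → x=8. Stack: []
LOAD_FAST a → push 12. Stack: [12]
LOAD_CONST → push 9. Stack: [12, 9]
BINARY_OP | → 12 | 9 = 13. Stack: [13]
LOAD_FAST x → push 8. Stack: [13, 8]
BINARY_OP - → 13 - 8 = 5. Stack: [5]
STORE_FAST t → t=5. Stack: []
LOAD_FAST t → push 5. Stack: [5]
RETURN_VALUE → return 5.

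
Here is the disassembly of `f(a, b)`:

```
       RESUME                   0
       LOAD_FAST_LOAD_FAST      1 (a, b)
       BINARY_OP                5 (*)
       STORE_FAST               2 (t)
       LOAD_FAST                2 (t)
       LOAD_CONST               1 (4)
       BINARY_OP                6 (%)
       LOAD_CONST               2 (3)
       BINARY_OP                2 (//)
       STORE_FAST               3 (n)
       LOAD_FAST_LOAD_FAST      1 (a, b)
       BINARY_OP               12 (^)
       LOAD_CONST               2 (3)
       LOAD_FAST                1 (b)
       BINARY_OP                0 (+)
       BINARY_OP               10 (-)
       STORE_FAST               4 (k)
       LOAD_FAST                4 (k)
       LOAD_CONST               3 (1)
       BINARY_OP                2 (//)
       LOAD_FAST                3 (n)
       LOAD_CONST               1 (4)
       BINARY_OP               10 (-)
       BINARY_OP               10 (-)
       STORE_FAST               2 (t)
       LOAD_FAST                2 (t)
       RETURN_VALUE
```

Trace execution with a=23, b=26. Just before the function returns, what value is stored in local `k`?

-16

LOAD_FAST_LOAD_FAST a,b → push 23,26. Stack: [23, 26]
BINARY_OP * → 23 * 26 = 598. Stack: [598]
STORE_FAST t → t=598. Stack: []
LOAD_FAST t → push 598. Stack: [598]
LOAD_CONST → push 4. Stack: [598, 4]
BINARY_OP % → 598 % 4 = 2. Stack: [2]
LOAD_CONST → push 3. Stack: [2, 3]
BINARY_OP // → 2 // 3 = 0. Stack: [0]
STORE_FAST n → n=0. Stack: []
LOAD_FAST_LOAD_FAST a,b → push 23,26. Stack: [23, 26]
BINARY_OP ^ → 23 ^ 26 = 13. Stack: [13]
LOAD_CONST → push 3. Stack: [13, 3]
LOAD_FAST b → push 26. Stack: [13, 3, 26]
BINARY_OP + → 3 + 26 = 29. Stack: [13, 29]
BINARY_OP - → 13 - 29 = -16. Stack: [-16]
STORE_FAST k → k=-16. Stack: []
LOAD_FAST k → push -16. Stack: [-16]
LOAD_CONST → push 1. Stack: [-16, 1]
BINARY_OP // → -16 // 1 = -16. Stack: [-16]
LOAD_FAST n → push 0. Stack: [-16, 0]
LOAD_CONST → push 4. Stack: [-16, 0, 4]
BINARY_OP - → 0 - 4 = -4. Stack: [-16, -4]
BINARY_OP - → -16 - -4 = -12. Stack: [-12]
STORE_FAST t → t=-12. Stack: []
LOAD_FAST t → push -12. Stack: [-12]
RETURN_VALUE → return -12.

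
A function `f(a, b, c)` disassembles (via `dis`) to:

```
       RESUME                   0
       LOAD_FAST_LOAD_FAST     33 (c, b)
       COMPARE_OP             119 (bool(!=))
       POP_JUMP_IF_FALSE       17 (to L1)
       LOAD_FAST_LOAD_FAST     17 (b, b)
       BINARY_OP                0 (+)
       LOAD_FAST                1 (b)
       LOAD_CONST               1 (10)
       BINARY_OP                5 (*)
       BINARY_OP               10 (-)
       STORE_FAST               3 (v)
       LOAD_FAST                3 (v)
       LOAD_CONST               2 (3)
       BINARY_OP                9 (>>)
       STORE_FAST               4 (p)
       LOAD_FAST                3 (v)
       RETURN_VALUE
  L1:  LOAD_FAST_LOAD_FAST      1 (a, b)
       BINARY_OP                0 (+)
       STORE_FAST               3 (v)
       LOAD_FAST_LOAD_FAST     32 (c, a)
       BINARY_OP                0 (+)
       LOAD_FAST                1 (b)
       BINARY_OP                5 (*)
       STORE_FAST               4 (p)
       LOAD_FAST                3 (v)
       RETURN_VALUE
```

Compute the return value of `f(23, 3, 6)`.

-24

LOAD_FAST_LOAD_FAST c,b → push 6,3. Stack: [6, 3]
COMPARE_OP bool(!=) → 6 vs 3 = True. Stack: [True]
POP_JUMP_IF_FALSE → pop True; no jump. Stack: []
LOAD_FAST_LOAD_FAST b,b → push 3,3. Stack: [3, 3]
BINARY_OP + → 3 + 3 = 6. Stack: [6]
LOAD_FAST b → push 3. Stack: [6, 3]
LOAD_CONST → push 10. Stack: [6, 3, 10]
BINARY_OP * → 3 * 10 = 30. Stack: [6, 30]
BINARY_OP - → 6 - 30 = -24. Stack: [-24]
STORE_FAST v → v=-24. Stack: []
LOAD_FAST v → push -24. Stack: [-24]
LOAD_CONST → push 3. Stack: [-24, 3]
BINARY_OP >> → -24 >> 3 = -3. Stack: [-3]
STORE_FAST p → p=-3. Stack: []
LOAD_FAST v → push -24. Stack: [-24]
RETURN_VALUE → return -24.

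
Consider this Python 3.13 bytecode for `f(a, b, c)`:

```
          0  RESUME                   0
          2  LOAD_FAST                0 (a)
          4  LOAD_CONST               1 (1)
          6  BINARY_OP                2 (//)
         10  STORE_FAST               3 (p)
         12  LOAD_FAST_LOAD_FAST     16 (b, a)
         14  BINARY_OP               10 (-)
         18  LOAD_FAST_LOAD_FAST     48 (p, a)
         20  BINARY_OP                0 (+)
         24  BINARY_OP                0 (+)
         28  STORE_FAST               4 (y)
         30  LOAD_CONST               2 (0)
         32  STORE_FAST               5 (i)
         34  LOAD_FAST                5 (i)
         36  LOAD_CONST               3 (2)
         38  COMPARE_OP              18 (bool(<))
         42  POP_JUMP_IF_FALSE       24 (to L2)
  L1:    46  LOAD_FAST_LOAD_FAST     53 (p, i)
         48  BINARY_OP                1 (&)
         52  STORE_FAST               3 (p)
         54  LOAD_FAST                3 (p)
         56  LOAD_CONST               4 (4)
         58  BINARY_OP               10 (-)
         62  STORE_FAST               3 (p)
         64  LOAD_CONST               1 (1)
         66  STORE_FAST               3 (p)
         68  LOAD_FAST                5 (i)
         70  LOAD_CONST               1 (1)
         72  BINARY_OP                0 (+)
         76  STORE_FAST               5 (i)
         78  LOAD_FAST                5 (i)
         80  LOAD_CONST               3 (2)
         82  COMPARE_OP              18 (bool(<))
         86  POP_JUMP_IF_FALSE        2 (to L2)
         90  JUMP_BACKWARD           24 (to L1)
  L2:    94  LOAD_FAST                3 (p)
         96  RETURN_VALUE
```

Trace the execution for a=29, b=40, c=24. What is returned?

LOAD_FAST a → push 29. Stack: [29]
LOAD_CONST → push 1. Stack: [29, 1]
BINARY_OP // → 29 // 1 = 29. Stack: [29]
STORE_FAST p → p=29. Stack: []
LOAD_FAST_LOAD_FAST b,a → push 40,29. Stack: [40, 29]
BINARY_OP - → 40 - 29 = 11. Stack: [11]
LOAD_FAST_LOAD_FAST p,a → push 29,29. Stack: [11, 29, 29]
BINARY_OP + → 29 + 29 = 58. Stack: [11, 58]
BINARY_OP + → 11 + 58 = 69. Stack: [69]
STORE_FAST y → y=69. Stack: []
LOAD_CONST → push 0. Stack: [0]
STORE_FAST i → i=0. Stack: []
LOAD_FAST i → push 0. Stack: [0]
LOAD_CONST → push 2. Stack: [0, 2]
COMPARE_OP bool(<) → 0 vs 2 = True. Stack: [True]
POP_JUMP_IF_FALSE → pop True; no jump. Stack: []
LOAD_FAST_LOAD_FAST p,i → push 29,0. Stack: [29, 0]
BINARY_OP & → 29 & 0 = 0. Stack: [0]
STORE_FAST p → p=0. Stack: []
LOAD_FAST p → push 0. Stack: [0]
LOAD_CONST → push 4. Stack: [0, 4]
BINARY_OP - → 0 - 4 = -4. Stack: [-4]
STORE_FAST p → p=-4. Stack: []
LOAD_CONST → push 1. Stack: [1]
STORE_FAST p → p=1. Stack: []
LOAD_FAST i → push 0. Stack: [0]
LOAD_CONST → push 1. Stack: [0, 1]
BINARY_OP + → 0 + 1 = 1. Stack: [1]
STORE_FAST i → i=1. Stack: []
LOAD_FAST i → push 1. Stack: [1]
LOAD_CONST → push 2. Stack: [1, 2]
COMPARE_OP bool(<) → 1 vs 2 = True. Stack: [True]
POP_JUMP_IF_FALSE → pop True; no jump. Stack: []
LOAD_FAST_LOAD_FAST p,i → push 1,1. Stack: [1, 1]
BINARY_OP & → 1 & 1 = 1. Stack: [1]
STORE_FAST p → p=1. Stack: []
LOAD_FAST p → push 1. Stack: [1]
LOAD_CONST → push 4. Stack: [1, 4]
BINARY_OP - → 1 - 4 = -3. Stack: [-3]
STORE_FAST p → p=-3. Stack: []
LOAD_CONST → push 1. Stack: [1]
STORE_FAST p → p=1. Stack: []
LOAD_FAST i → push 1. Stack: [1]
LOAD_CONST → push 1. Stack: [1, 1]
BINARY_OP + → 1 + 1 = 2. Stack: [2]
STORE_FAST i → i=2. Stack: []
LOAD_FAST i → push 2. Stack: [2]
LOAD_CONST → push 2. Stack: [2, 2]
COMPARE_OP bool(<) → 2 vs 2 = False. Stack: [False]
POP_JUMP_IF_FALSE → pop False; jump. Stack: []
LOAD_FAST p → push 1. Stack: [1]
RETURN_VALUE → return 1.

1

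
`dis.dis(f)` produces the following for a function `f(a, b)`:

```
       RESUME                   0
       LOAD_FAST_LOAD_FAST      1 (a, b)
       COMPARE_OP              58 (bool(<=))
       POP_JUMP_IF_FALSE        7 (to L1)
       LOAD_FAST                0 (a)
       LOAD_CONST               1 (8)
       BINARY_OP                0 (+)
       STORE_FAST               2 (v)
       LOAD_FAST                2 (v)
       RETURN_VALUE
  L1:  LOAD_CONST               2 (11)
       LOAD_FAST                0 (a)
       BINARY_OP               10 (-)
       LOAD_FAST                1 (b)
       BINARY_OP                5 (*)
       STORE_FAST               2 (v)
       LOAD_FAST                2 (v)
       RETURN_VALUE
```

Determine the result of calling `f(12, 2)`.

LOAD_FAST_LOAD_FAST a,b → push 12,2. Stack: [12, 2]
COMPARE_OP bool(<=) → 12 vs 2 = False. Stack: [False]
POP_JUMP_IF_FALSE → pop False; jump. Stack: []
LOAD_CONST → push 11. Stack: [11]
LOAD_FAST a → push 12. Stack: [11, 12]
BINARY_OP - → 11 - 12 = -1. Stack: [-1]
LOAD_FAST b → push 2. Stack: [-1, 2]
BINARY_OP * → -1 * 2 = -2. Stack: [-2]
STORE_FAST v → v=-2. Stack: []
LOAD_FAST v → push -2. Stack: [-2]
RETURN_VALUE → return -2.

-2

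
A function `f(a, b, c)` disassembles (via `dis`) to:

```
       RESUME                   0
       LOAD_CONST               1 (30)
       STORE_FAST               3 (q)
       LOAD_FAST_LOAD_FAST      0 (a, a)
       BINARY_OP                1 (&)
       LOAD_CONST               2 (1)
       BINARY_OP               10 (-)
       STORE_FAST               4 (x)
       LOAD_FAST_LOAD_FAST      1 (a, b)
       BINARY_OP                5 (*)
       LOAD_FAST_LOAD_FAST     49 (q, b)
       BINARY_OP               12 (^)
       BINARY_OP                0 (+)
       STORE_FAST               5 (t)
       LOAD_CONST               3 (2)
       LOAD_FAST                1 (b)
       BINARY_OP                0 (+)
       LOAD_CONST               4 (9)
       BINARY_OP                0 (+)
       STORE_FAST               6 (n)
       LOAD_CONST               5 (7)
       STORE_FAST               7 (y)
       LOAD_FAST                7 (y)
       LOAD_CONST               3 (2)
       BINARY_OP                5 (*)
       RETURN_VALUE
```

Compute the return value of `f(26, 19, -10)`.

14

LOAD_CONST → push 30. Stack: [30]
STORE_FAST q → q=30. Stack: []
LOAD_FAST_LOAD_FAST a,a → push 26,26. Stack: [26, 26]
BINARY_OP & → 26 & 26 = 26. Stack: [26]
LOAD_CONST → push 1. Stack: [26, 1]
BINARY_OP - → 26 - 1 = 25. Stack: [25]
STORE_FAST x → x=25. Stack: []
LOAD_FAST_LOAD_FAST a,b → push 26,19. Stack: [26, 19]
BINARY_OP * → 26 * 19 = 494. Stack: [494]
LOAD_FAST_LOAD_FAST q,b → push 30,19. Stack: [494, 30, 19]
BINARY_OP ^ → 30 ^ 19 = 13. Stack: [494, 13]
BINARY_OP + → 494 + 13 = 507. Stack: [507]
STORE_FAST t → t=507. Stack: []
LOAD_CONST → push 2. Stack: [2]
LOAD_FAST b → push 19. Stack: [2, 19]
BINARY_OP + → 2 + 19 = 21. Stack: [21]
LOAD_CONST → push 9. Stack: [21, 9]
BINARY_OP + → 21 + 9 = 30. Stack: [30]
STORE_FAST n → n=30. Stack: []
LOAD_CONST → push 7. Stack: [7]
STORE_FAST y → y=7. Stack: []
LOAD_FAST y → push 7. Stack: [7]
LOAD_CONST → push 2. Stack: [7, 2]
BINARY_OP * → 7 * 2 = 14. Stack: [14]
RETURN_VALUE → return 14.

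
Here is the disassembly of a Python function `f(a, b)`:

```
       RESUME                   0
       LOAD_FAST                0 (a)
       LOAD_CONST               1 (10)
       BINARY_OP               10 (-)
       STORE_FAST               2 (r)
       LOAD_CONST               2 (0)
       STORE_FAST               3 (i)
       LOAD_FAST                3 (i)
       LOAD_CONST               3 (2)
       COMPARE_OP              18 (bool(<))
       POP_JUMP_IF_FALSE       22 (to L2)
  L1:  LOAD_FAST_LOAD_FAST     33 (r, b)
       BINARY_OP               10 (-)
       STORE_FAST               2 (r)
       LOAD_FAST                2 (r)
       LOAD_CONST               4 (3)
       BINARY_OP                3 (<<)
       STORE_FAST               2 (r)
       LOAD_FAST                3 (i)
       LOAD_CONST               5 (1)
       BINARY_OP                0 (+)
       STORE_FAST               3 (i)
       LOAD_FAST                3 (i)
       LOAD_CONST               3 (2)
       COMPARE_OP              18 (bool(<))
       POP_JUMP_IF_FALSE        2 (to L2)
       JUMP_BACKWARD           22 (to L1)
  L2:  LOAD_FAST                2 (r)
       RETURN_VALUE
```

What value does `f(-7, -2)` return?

LOAD_FAST a → push -7. Stack: [-7]
LOAD_CONST → push 10. Stack: [-7, 10]
BINARY_OP - → -7 - 10 = -17. Stack: [-17]
STORE_FAST r → r=-17. Stack: []
LOAD_CONST → push 0. Stack: [0]
STORE_FAST i → i=0. Stack: []
LOAD_FAST i → push 0. Stack: [0]
LOAD_CONST → push 2. Stack: [0, 2]
COMPARE_OP bool(<) → 0 vs 2 = True. Stack: [True]
POP_JUMP_IF_FALSE → pop True; no jump. Stack: []
LOAD_FAST_LOAD_FAST r,b → push -17,-2. Stack: [-17, -2]
BINARY_OP - → -17 - -2 = -15. Stack: [-15]
STORE_FAST r → r=-15. Stack: []
LOAD_FAST r → push -15. Stack: [-15]
LOAD_CONST → push 3. Stack: [-15, 3]
BINARY_OP << → -15 << 3 = -120. Stack: [-120]
STORE_FAST r → r=-120. Stack: []
LOAD_FAST i → push 0. Stack: [0]
LOAD_CONST → push 1. Stack: [0, 1]
BINARY_OP + → 0 + 1 = 1. Stack: [1]
STORE_FAST i → i=1. Stack: []
LOAD_FAST i → push 1. Stack: [1]
LOAD_CONST → push 2. Stack: [1, 2]
COMPARE_OP bool(<) → 1 vs 2 = True. Stack: [True]
POP_JUMP_IF_FALSE → pop True; no jump. Stack: []
LOAD_FAST_LOAD_FAST r,b → push -120,-2. Stack: [-120, -2]
BINARY_OP - → -120 - -2 = -118. Stack: [-118]
STORE_FAST r → r=-118. Stack: []
LOAD_FAST r → push -118. Stack: [-118]
LOAD_CONST → push 3. Stack: [-118, 3]
BINARY_OP << → -118 << 3 = -944. Stack: [-944]
STORE_FAST r → r=-944. Stack: []
LOAD_FAST i → push 1. Stack: [1]
LOAD_CONST → push 1. Stack: [1, 1]
BINARY_OP + → 1 + 1 = 2. Stack: [2]
STORE_FAST i → i=2. Stack: []
LOAD_FAST i → push 2. Stack: [2]
LOAD_CONST → push 2. Stack: [2, 2]
COMPARE_OP bool(<) → 2 vs 2 = False. Stack: [False]
POP_JUMP_IF_FALSE → pop False; jump. Stack: []
LOAD_FAST r → push -944. Stack: [-944]
RETURN_VALUE → return -944.

-944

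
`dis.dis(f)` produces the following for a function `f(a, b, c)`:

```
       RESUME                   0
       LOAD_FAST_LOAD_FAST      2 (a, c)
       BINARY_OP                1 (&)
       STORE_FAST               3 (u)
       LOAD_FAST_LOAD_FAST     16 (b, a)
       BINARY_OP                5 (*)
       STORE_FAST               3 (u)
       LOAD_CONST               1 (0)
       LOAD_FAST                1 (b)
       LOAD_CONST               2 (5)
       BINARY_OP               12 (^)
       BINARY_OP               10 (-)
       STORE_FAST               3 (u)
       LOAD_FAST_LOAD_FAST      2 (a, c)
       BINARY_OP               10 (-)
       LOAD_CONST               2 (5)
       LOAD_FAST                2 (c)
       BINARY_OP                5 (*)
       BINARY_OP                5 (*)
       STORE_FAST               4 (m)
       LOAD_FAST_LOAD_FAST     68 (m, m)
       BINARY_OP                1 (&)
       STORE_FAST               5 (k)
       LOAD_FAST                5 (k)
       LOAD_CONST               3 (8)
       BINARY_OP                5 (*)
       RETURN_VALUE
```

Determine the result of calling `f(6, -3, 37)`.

-45880

LOAD_FAST_LOAD_FAST a,c → push 6,37. Stack: [6, 37]
BINARY_OP & → 6 & 37 = 4. Stack: [4]
STORE_FAST u → u=4. Stack: []
LOAD_FAST_LOAD_FAST b,a → push -3,6. Stack: [-3, 6]
BINARY_OP * → -3 * 6 = -18. Stack: [-18]
STORE_FAST u → u=-18. Stack: []
LOAD_CONST → push 0. Stack: [0]
LOAD_FAST b → push -3. Stack: [0, -3]
LOAD_CONST → push 5. Stack: [0, -3, 5]
BINARY_OP ^ → -3 ^ 5 = -8. Stack: [0, -8]
BINARY_OP - → 0 - -8 = 8. Stack: [8]
STORE_FAST u → u=8. Stack: []
LOAD_FAST_LOAD_FAST a,c → push 6,37. Stack: [6, 37]
BINARY_OP - → 6 - 37 = -31. Stack: [-31]
LOAD_CONST → push 5. Stack: [-31, 5]
LOAD_FAST c → push 37. Stack: [-31, 5, 37]
BINARY_OP * → 5 * 37 = 185. Stack: [-31, 185]
BINARY_OP * → -31 * 185 = -5735. Stack: [-5735]
STORE_FAST m → m=-5735. Stack: []
LOAD_FAST_LOAD_FAST m,m → push -5735,-5735. Stack: [-5735, -5735]
BINARY_OP & → -5735 & -5735 = -5735. Stack: [-5735]
STORE_FAST k → k=-5735. Stack: []
LOAD_FAST k → push -5735. Stack: [-5735]
LOAD_CONST → push 8. Stack: [-5735, 8]
BINARY_OP * → -5735 * 8 = -45880. Stack: [-45880]
RETURN_VALUE → return -45880.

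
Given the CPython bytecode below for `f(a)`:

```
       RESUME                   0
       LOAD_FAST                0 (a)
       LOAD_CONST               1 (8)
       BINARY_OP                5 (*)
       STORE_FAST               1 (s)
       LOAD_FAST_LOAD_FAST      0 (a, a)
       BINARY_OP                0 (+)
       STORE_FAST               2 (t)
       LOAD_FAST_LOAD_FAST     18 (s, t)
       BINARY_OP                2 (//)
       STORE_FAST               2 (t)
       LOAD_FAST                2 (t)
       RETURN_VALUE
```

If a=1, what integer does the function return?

LOAD_FAST a → push 1. Stack: [1]
LOAD_CONST → push 8. Stack: [1, 8]
BINARY_OP * → 1 * 8 = 8. Stack: [8]
STORE_FAST s → s=8. Stack: []
LOAD_FAST_LOAD_FAST a,a → push 1,1. Stack: [1, 1]
BINARY_OP + → 1 + 1 = 2. Stack: [2]
STORE_FAST t → t=2. Stack: []
LOAD_FAST_LOAD_FAST s,t → push 8,2. Stack: [8, 2]
BINARY_OP // → 8 // 2 = 4. Stack: [4]
STORE_FAST t → t=4. Stack: []
LOAD_FAST t → push 4. Stack: [4]
RETURN_VALUE → return 4.

4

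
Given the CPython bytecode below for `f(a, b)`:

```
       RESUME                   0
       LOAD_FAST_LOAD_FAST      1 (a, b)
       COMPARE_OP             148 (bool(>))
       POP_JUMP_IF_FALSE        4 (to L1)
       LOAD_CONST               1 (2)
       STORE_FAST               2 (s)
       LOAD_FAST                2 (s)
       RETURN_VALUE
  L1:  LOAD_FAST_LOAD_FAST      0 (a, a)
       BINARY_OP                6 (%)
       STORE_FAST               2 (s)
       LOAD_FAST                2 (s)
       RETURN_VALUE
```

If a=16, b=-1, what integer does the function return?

2

LOAD_FAST_LOAD_FAST a,b → push 16,-1. Stack: [16, -1]
COMPARE_OP bool(>) → 16 vs -1 = True. Stack: [True]
POP_JUMP_IF_FALSE → pop True; no jump. Stack: []
LOAD_CONST → push 2. Stack: [2]
STORE_FAST s → s=2. Stack: []
LOAD_FAST s → push 2. Stack: [2]
RETURN_VALUE → return 2.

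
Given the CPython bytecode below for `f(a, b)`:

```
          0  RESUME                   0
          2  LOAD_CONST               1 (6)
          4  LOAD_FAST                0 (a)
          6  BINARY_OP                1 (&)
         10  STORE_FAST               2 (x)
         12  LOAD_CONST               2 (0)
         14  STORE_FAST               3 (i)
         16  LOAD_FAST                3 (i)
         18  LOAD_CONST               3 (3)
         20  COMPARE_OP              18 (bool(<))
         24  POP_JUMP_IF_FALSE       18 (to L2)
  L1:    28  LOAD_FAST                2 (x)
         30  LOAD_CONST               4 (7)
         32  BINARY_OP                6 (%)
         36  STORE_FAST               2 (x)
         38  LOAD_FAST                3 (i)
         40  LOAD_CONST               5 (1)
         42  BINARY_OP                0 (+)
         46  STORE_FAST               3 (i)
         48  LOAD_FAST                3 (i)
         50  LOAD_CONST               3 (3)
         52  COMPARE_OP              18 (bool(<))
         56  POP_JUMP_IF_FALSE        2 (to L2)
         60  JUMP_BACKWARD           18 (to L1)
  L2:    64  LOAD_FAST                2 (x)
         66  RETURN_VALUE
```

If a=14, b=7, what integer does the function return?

6

LOAD_CONST → push 6. Stack: [6]
LOAD_FAST a → push 14. Stack: [6, 14]
BINARY_OP & → 6 & 14 = 6. Stack: [6]
STORE_FAST x → x=6. Stack: []
LOAD_CONST → push 0. Stack: [0]
STORE_FAST i → i=0. Stack: []
LOAD_FAST i → push 0. Stack: [0]
LOAD_CONST → push 3. Stack: [0, 3]
COMPARE_OP bool(<) → 0 vs 3 = True. Stack: [True]
POP_JUMP_IF_FALSE → pop True; no jump. Stack: []
LOAD_FAST x → push 6. Stack: [6]
LOAD_CONST → push 7. Stack: [6, 7]
BINARY_OP % → 6 % 7 = 6. Stack: [6]
STORE_FAST x → x=6. Stack: []
LOAD_FAST i → push 0. Stack: [0]
LOAD_CONST → push 1. Stack: [0, 1]
BINARY_OP + → 0 + 1 = 1. Stack: [1]
STORE_FAST i → i=1. Stack: []
LOAD_FAST i → push 1. Stack: [1]
LOAD_CONST → push 3. Stack: [1, 3]
COMPARE_OP bool(<) → 1 vs 3 = True. Stack: [True]
POP_JUMP_IF_FALSE → pop True; no jump. Stack: []
LOAD_FAST x → push 6. Stack: [6]
LOAD_CONST → push 7. Stack: [6, 7]
BINARY_OP % → 6 % 7 = 6. Stack: [6]
STORE_FAST x → x=6. Stack: []
LOAD_FAST i → push 1. Stack: [1]
LOAD_CONST → push 1. Stack: [1, 1]
BINARY_OP + → 1 + 1 = 2. Stack: [2]
STORE_FAST i → i=2. Stack: []
LOAD_FAST i → push 2. Stack: [2]
LOAD_CONST → push 3. Stack: [2, 3]
COMPARE_OP bool(<) → 2 vs 3 = True. Stack: [True]
POP_JUMP_IF_FALSE → pop True; no jump. Stack: []
LOAD_FAST x → push 6. Stack: [6]
LOAD_CONST → push 7. Stack: [6, 7]
BINARY_OP % → 6 % 7 = 6. Stack: [6]
STORE_FAST x → x=6. Stack: []
LOAD_FAST i → push 2. Stack: [2]
LOAD_CONST → push 1. Stack: [2, 1]
BINARY_OP + → 2 + 1 = 3. Stack: [3]
STORE_FAST i → i=3. Stack: []
LOAD_FAST i → push 3. Stack: [3]
LOAD_CONST → push 3. Stack: [3, 3]
COMPARE_OP bool(<) → 3 vs 3 = False. Stack: [False]
POP_JUMP_IF_FALSE → pop False; jump. Stack: []
LOAD_FAST x → push 6. Stack: [6]
RETURN_VALUE → return 6.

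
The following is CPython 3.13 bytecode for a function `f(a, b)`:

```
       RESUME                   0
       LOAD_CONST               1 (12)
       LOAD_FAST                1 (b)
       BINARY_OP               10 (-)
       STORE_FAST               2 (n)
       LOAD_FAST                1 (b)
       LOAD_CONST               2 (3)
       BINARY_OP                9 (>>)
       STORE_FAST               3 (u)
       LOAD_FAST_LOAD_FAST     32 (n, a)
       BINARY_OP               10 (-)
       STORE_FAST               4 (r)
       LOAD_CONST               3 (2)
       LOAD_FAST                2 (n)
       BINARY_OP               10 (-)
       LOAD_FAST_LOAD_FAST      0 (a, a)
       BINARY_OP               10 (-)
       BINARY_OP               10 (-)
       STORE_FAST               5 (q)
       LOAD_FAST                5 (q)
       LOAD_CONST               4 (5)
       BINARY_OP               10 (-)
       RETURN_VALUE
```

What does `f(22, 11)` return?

-4

LOAD_CONST → push 12. Stack: [12]
LOAD_FAST b → push 11. Stack: [12, 11]
BINARY_OP - → 12 - 11 = 1. Stack: [1]
STORE_FAST n → n=1. Stack: []
LOAD_FAST b → push 11. Stack: [11]
LOAD_CONST → push 3. Stack: [11, 3]
BINARY_OP >> → 11 >> 3 = 1. Stack: [1]
STORE_FAST u → u=1. Stack: []
LOAD_FAST_LOAD_FAST n,a → push 1,22. Stack: [1, 22]
BINARY_OP - → 1 - 22 = -21. Stack: [-21]
STORE_FAST r → r=-21. Stack: []
LOAD_CONST → push 2. Stack: [2]
LOAD_FAST n → push 1. Stack: [2, 1]
BINARY_OP - → 2 - 1 = 1. Stack: [1]
LOAD_FAST_LOAD_FAST a,a → push 22,22. Stack: [1, 22, 22]
BINARY_OP - → 22 - 22 = 0. Stack: [1, 0]
BINARY_OP - → 1 - 0 = 1. Stack: [1]
STORE_FAST q → q=1. Stack: []
LOAD_FAST q → push 1. Stack: [1]
LOAD_CONST → push 5. Stack: [1, 5]
BINARY_OP - → 1 - 5 = -4. Stack: [-4]
RETURN_VALUE → return -4.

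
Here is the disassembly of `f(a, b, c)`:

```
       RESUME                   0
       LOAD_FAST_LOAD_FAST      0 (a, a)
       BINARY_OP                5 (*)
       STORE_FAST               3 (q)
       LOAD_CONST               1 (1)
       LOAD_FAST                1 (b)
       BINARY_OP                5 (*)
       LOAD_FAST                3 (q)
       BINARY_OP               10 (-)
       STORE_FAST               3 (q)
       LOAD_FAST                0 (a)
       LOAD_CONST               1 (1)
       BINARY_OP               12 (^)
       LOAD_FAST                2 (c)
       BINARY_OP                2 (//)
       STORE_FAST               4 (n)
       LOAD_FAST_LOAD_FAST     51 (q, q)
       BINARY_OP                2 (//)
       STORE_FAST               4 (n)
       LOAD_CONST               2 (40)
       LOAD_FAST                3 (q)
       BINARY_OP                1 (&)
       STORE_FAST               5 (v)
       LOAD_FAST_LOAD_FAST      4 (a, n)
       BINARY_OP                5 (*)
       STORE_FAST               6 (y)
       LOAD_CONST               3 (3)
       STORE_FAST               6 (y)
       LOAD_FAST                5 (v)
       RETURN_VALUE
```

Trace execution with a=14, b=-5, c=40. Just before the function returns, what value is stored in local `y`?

3

LOAD_FAST_LOAD_FAST a,a → push 14,14. Stack: [14, 14]
BINARY_OP * → 14 * 14 = 196. Stack: [196]
STORE_FAST q → q=196. Stack: []
LOAD_CONST → push 1. Stack: [1]
LOAD_FAST b → push -5. Stack: [1, -5]
BINARY_OP * → 1 * -5 = -5. Stack: [-5]
LOAD_FAST q → push 196. Stack: [-5, 196]
BINARY_OP - → -5 - 196 = -201. Stack: [-201]
STORE_FAST q → q=-201. Stack: []
LOAD_FAST a → push 14. Stack: [14]
LOAD_CONST → push 1. Stack: [14, 1]
BINARY_OP ^ → 14 ^ 1 = 15. Stack: [15]
LOAD_FAST c → push 40. Stack: [15, 40]
BINARY_OP // → 15 // 40 = 0. Stack: [0]
STORE_FAST n → n=0. Stack: []
LOAD_FAST_LOAD_FAST q,q → push -201,-201. Stack: [-201, -201]
BINARY_OP // → -201 // -201 = 1. Stack: [1]
STORE_FAST n → n=1. Stack: []
LOAD_CONST → push 40. Stack: [40]
LOAD_FAST q → push -201. Stack: [40, -201]
BINARY_OP & → 40 & -201 = 32. Stack: [32]
STORE_FAST v → v=32. Stack: []
LOAD_FAST_LOAD_FAST a,n → push 14,1. Stack: [14, 1]
BINARY_OP * → 14 * 1 = 14. Stack: [14]
STORE_FAST y → y=14. Stack: []
LOAD_CONST → push 3. Stack: [3]
STORE_FAST y → y=3. Stack: []
LOAD_FAST v → push 32. Stack: [32]
RETURN_VALUE → return 32.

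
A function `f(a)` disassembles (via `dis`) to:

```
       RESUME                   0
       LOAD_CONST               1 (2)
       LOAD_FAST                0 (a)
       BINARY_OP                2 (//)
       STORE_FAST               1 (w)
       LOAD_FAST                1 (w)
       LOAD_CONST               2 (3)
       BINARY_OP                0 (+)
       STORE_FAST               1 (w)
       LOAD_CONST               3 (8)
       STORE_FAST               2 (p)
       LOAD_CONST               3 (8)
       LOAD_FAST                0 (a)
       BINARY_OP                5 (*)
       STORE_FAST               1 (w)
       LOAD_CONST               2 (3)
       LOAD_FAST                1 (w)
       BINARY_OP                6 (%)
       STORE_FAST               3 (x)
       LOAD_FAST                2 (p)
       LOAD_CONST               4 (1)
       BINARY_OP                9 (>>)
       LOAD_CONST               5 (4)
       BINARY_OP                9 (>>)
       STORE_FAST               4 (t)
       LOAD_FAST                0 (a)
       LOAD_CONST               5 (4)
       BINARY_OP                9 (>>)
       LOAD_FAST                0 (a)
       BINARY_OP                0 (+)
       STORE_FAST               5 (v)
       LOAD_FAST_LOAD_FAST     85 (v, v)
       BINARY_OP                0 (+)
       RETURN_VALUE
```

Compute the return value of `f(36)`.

76

LOAD_CONST → push 2. Stack: [2]
LOAD_FAST a → push 36. Stack: [2, 36]
BINARY_OP // → 2 // 36 = 0. Stack: [0]
STORE_FAST w → w=0. Stack: []
LOAD_FAST w → push 0. Stack: [0]
LOAD_CONST → push 3. Stack: [0, 3]
BINARY_OP + → 0 + 3 = 3. Stack: [3]
STORE_FAST w → w=3. Stack: []
LOAD_CONST → push 8. Stack: [8]
STORE_FAST p → p=8. Stack: []
LOAD_CONST → push 8. Stack: [8]
LOAD_FAST a → push 36. Stack: [8, 36]
BINARY_OP * → 8 * 36 = 288. Stack: [288]
STORE_FAST w → w=288. Stack: []
LOAD_CONST → push 3. Stack: [3]
LOAD_FAST w → push 288. Stack: [3, 288]
BINARY_OP % → 3 % 288 = 3. Stack: [3]
STORE_FAST x → x=3. Stack: []
LOAD_FAST p → push 8. Stack: [8]
LOAD_CONST → push 1. Stack: [8, 1]
BINARY_OP >> → 8 >> 1 = 4. Stack: [4]
LOAD_CONST → push 4. Stack: [4, 4]
BINARY_OP >> → 4 >> 4 = 0. Stack: [0]
STORE_FAST t → t=0. Stack: []
LOAD_FAST a → push 36. Stack: [36]
LOAD_CONST → push 4. Stack: [36, 4]
BINARY_OP >> → 36 >> 4 = 2. Stack: [2]
LOAD_FAST a → push 36. Stack: [2, 36]
BINARY_OP + → 2 + 36 = 38. Stack: [38]
STORE_FAST v → v=38. Stack: []
LOAD_FAST_LOAD_FAST v,v → push 38,38. Stack: [38, 38]
BINARY_OP + → 38 + 38 = 76. Stack: [76]
RETURN_VALUE → return 76.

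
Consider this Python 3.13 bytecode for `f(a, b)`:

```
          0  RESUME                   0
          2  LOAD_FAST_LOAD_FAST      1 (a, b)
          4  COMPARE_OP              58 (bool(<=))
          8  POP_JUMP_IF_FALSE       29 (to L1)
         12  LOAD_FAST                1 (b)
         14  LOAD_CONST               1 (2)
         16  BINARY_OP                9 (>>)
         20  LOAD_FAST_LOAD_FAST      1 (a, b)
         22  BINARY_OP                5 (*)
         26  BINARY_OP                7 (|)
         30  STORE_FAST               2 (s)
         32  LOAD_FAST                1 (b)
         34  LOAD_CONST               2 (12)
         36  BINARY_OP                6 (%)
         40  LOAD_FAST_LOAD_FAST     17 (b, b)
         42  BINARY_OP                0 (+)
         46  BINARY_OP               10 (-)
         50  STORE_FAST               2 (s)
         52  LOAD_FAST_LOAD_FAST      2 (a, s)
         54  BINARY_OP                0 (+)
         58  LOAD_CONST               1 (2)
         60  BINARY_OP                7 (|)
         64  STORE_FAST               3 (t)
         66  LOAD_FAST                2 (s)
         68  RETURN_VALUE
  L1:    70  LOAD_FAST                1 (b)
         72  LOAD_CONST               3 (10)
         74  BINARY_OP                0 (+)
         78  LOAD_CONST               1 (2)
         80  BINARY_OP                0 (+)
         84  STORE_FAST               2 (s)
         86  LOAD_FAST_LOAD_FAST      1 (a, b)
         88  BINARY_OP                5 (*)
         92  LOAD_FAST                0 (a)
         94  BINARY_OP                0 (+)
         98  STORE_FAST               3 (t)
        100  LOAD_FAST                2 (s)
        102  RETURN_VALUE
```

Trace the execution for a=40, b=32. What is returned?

44

LOAD_FAST_LOAD_FAST a,b → push 40,32. Stack: [40, 32]
COMPARE_OP bool(<=) → 40 vs 32 = False. Stack: [False]
POP_JUMP_IF_FALSE → pop False; jump. Stack: []
LOAD_FAST b → push 32. Stack: [32]
LOAD_CONST → push 10. Stack: [32, 10]
BINARY_OP + → 32 + 10 = 42. Stack: [42]
LOAD_CONST → push 2. Stack: [42, 2]
BINARY_OP + → 42 + 2 = 44. Stack: [44]
STORE_FAST s → s=44. Stack: []
LOAD_FAST_LOAD_FAST a,b → push 40,32. Stack: [40, 32]
BINARY_OP * → 40 * 32 = 1280. Stack: [1280]
LOAD_FAST a → push 40. Stack: [1280, 40]
BINARY_OP + → 1280 + 40 = 1320. Stack: [1320]
STORE_FAST t → t=1320. Stack: []
LOAD_FAST s → push 44. Stack: [44]
RETURN_VALUE → return 44.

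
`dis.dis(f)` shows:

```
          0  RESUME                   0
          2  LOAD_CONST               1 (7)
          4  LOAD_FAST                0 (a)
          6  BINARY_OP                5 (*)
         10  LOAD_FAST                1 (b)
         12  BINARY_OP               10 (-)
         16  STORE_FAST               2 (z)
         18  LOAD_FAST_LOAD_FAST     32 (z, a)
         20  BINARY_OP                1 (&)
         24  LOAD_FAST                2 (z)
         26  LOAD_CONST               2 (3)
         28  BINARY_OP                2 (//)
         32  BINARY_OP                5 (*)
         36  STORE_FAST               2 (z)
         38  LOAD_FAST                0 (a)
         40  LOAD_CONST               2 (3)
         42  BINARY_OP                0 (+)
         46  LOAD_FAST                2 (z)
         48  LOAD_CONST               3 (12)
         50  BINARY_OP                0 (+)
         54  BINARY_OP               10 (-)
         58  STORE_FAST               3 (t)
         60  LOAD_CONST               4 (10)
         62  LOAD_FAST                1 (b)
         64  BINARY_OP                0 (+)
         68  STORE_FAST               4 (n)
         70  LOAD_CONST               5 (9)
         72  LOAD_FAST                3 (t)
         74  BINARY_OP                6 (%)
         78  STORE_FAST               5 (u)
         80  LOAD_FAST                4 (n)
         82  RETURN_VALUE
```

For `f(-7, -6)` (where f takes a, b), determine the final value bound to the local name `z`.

LOAD_CONST → push 7. Stack: [7]
LOAD_FAST a → push -7. Stack: [7, -7]
BINARY_OP * → 7 * -7 = -49. Stack: [-49]
LOAD_FAST b → push -6. Stack: [-49, -6]
BINARY_OP - → -49 - -6 = -43. Stack: [-43]
STORE_FAST z → z=-43. Stack: []
LOAD_FAST_LOAD_FAST z,a → push -43,-7. Stack: [-43, -7]
BINARY_OP & → -43 & -7 = -47. Stack: [-47]
LOAD_FAST z → push -43. Stack: [-47, -43]
LOAD_CONST → push 3. Stack: [-47, -43, 3]
BINARY_OP // → -43 // 3 = -15. Stack: [-47, -15]
BINARY_OP * → -47 * -15 = 705. Stack: [705]
STORE_FAST z → z=705. Stack: []
LOAD_FAST a → push -7. Stack: [-7]
LOAD_CONST → push 3. Stack: [-7, 3]
BINARY_OP + → -7 + 3 = -4. Stack: [-4]
LOAD_FAST z → push 705. Stack: [-4, 705]
LOAD_CONST → push 12. Stack: [-4, 705, 12]
BINARY_OP + → 705 + 12 = 717. Stack: [-4, 717]
BINARY_OP - → -4 - 717 = -721. Stack: [-721]
STORE_FAST t → t=-721. Stack: []
LOAD_CONST → push 10. Stack: [10]
LOAD_FAST b → push -6. Stack: [10, -6]
BINARY_OP + → 10 + -6 = 4. Stack: [4]
STORE_FAST n → n=4. Stack: []
LOAD_CONST → push 9. Stack: [9]
LOAD_FAST t → push -721. Stack: [9, -721]
BINARY_OP % → 9 % -721 = -712. Stack: [-712]
STORE_FAST u → u=-712. Stack: []
LOAD_FAST n → push 4. Stack: [4]
RETURN_VALUE → return 4.

705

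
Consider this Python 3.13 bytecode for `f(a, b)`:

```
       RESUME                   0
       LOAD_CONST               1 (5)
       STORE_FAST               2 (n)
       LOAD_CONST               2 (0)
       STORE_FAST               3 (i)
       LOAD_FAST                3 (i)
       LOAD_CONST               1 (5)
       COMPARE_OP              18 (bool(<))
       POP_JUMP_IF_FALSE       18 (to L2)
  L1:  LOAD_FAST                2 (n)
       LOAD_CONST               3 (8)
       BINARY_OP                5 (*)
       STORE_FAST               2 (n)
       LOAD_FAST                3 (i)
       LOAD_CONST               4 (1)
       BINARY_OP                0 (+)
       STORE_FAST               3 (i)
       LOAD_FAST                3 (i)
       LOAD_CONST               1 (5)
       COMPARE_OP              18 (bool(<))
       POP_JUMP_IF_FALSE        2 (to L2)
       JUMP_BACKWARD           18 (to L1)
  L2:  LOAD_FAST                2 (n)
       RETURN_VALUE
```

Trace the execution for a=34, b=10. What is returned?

LOAD_CONST → push 5
STORE_FAST n → n=5
LOAD_CONST → push 0
STORE_FAST i → i=0
LOAD_FAST i → push 0
LOAD_CONST → push 5
COMPARE_OP bool(<) → 0 vs 5 = True
POP_JUMP_IF_FALSE → pop True; no jump
LOAD_FAST n → push 5
LOAD_CONST → push 8
BINARY_OP * → 5 * 8 = 40
STORE_FAST n → n=40
LOAD_FAST i → push 0
LOAD_CONST → push 1
BINARY_OP + → 0 + 1 = 1
STORE_FAST i → i=1
LOAD_FAST i → push 1
LOAD_CONST → push 5
COMPARE_OP bool(<) → 1 vs 5 = True
POP_JUMP_IF_FALSE → pop True; no jump
LOAD_FAST n → push 40
LOAD_CONST → push 8
BINARY_OP * → 40 * 8 = 320
STORE_FAST n → n=320
LOAD_FAST i → push 1
LOAD_CONST → push 1
BINARY_OP + → 1 + 1 = 2
STORE_FAST i → i=2
LOAD_FAST i → push 2
LOAD_CONST → push 5
COMPARE_OP bool(<) → 2 vs 5 = True
POP_JUMP_IF_FALSE → pop True; no jump
LOAD_FAST n → push 320
LOAD_CONST → push 8
BINARY_OP * → 320 * 8 = 2560
STORE_FAST n → n=2560
LOAD_FAST i → push 2
LOAD_CONST → push 1
BINARY_OP + → 2 + 1 = 3
STORE_FAST i → i=3
LOAD_FAST i → push 3
LOAD_CONST → push 5
COMPARE_OP bool(<) → 3 vs 5 = True
POP_JUMP_IF_FALSE → pop True; no jump
LOAD_FAST n → push 2560
LOAD_CONST → push 8
BINARY_OP * → 2560 * 8 = 20480
STORE_FAST n → n=20480
LOAD_FAST i → push 3
LOAD_CONST → push 1
BINARY_OP + → 3 + 1 = 4
STORE_FAST i → i=4
LOAD_FAST i → push 4
LOAD_CONST → push 5
COMPARE_OP bool(<) → 4 vs 5 = True
POP_JUMP_IF_FALSE → pop True; no jump
LOAD_FAST n → push 20480
LOAD_CONST → push 8
BINARY_OP * → 20480 * 8 = 163840
STORE_FAST n → n=163840
LOAD_FAST i → push 4
LOAD_CONST → push 1
BINARY_OP + → 4 + 1 = 5
STORE_FAST i → i=5
LOAD_FAST i → push 5
LOAD_CONST → push 5
COMPARE_OP bool(<) → 5 vs 5 = False
POP_JUMP_IF_FALSE → pop False; jump
LOAD_FAST n → push 163840
RETURN_VALUE → return 163840.

163840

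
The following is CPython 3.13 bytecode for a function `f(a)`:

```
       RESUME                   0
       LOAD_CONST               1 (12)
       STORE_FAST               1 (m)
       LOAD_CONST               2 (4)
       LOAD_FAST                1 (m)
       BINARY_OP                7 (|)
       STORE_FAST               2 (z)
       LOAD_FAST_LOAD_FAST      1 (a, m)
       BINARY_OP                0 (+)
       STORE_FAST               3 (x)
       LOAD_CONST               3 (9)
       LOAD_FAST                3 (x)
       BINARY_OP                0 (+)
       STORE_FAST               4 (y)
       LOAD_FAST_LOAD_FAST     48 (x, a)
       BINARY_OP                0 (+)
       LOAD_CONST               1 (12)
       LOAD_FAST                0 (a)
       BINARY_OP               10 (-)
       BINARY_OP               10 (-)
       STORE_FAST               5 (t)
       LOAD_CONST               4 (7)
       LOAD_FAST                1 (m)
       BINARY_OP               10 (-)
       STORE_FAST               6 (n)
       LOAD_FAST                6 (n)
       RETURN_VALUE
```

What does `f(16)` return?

LOAD_CONST → push 12. Stack: [12]
STORE_FAST m → m=12. Stack: []
LOAD_CONST → push 4. Stack: [4]
LOAD_FAST m → push 12. Stack: [4, 12]
BINARY_OP | → 4 | 12 = 12. Stack: [12]
STORE_FAST z → z=12. Stack: []
LOAD_FAST_LOAD_FAST a,m → push 16,12. Stack: [16, 12]
BINARY_OP + → 16 + 12 = 28. Stack: [28]
STORE_FAST x → x=28. Stack: []
LOAD_CONST → push 9. Stack: [9]
LOAD_FAST x → push 28. Stack: [9, 28]
BINARY_OP + → 9 + 28 = 37. Stack: [37]
STORE_FAST y → y=37. Stack: []
LOAD_FAST_LOAD_FAST x,a → push 28,16. Stack: [28, 16]
BINARY_OP + → 28 + 16 = 44. Stack: [44]
LOAD_CONST → push 12. Stack: [44, 12]
LOAD_FAST a → push 16. Stack: [44, 12, 16]
BINARY_OP - → 12 - 16 = -4. Stack: [44, -4]
BINARY_OP - → 44 - -4 = 48. Stack: [48]
STORE_FAST t → t=48. Stack: []
LOAD_CONST → push 7. Stack: [7]
LOAD_FAST m → push 12. Stack: [7, 12]
BINARY_OP - → 7 - 12 = -5. Stack: [-5]
STORE_FAST n → n=-5. Stack: []
LOAD_FAST n → push -5. Stack: [-5]
RETURN_VALUE → return -5.

-5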